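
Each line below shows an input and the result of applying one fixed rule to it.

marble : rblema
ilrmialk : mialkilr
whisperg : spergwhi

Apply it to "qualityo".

lityoqua

Each output is the input with this applied: move the last character to the front, then swap the front and back halves of the string.
For "qualityo", step one produces "oquality"; step two turns that into "lityoqua".
(Check on "ilrmialk": → "kilrmial" → "mialkilr" ✓)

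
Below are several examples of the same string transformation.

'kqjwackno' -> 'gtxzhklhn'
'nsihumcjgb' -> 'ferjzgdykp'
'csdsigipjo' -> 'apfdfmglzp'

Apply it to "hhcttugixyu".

What's happening: shift every letter 3 places backward in the alphabet (wrapping around), then move the first 2 characters to the end (rotate left by 2).
For "hhcttugixyu", step one produces "eezqqrdfuvr"; step two turns that into "zqqrdfuvree".

zqqrdfuvree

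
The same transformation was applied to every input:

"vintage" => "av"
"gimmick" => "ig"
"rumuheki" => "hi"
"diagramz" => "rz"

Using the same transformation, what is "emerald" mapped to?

ae

What's happening: move the first 2 characters to the end (rotate left by 2), then keep one character in every 3, starting at position 3 (positions 3rd, 6th, 9th, ...).
Starting from "emerald": after the first operation, "eraldem"; after the second, "ae".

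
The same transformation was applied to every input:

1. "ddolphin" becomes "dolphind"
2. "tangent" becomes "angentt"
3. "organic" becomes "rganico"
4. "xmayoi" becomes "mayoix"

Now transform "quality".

The pattern: move the first character to the end.
So "quality" becomes "ualityq".

ualityq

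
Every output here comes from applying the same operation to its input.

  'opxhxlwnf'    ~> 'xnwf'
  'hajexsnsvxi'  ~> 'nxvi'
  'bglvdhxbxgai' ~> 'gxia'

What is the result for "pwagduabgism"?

The transformation: swap each adjacent pair of characters (1↔2, 3↔4, ...), then keep only the last 4 characters.
Applying both steps to "pwagduabgism": "wpgaudbaigms", then "igms".

igms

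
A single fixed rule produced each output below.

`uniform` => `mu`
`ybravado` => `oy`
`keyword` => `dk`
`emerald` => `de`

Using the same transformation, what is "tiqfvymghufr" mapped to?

rt

What's happening: move the last character to the front, then keep only the first 2 characters.
So "tiqfvymghufr" becomes "rt".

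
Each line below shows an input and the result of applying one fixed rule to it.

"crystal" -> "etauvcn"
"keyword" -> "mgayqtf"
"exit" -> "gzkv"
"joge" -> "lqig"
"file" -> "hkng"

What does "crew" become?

Rule — shift every letter 2 places forward in the alphabet (wrapping around).
On "crew" that produces "etgy".

etgy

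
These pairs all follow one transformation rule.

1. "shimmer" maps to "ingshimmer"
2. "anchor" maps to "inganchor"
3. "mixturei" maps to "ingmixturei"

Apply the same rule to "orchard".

ingorchard

Looking at the pairs, the operation is to prepend "ing".
"orchard" → "ingorchard".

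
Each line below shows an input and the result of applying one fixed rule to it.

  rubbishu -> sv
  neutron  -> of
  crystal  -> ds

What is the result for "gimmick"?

hj

In each case the input is transformed by: shift every letter 1 place forward in the alphabet (wrapping around), then keep only the first 2 characters.
For "gimmick", step one produces "hjnnjdl"; step two turns that into "hj".
(Check on "neutron": → "ofvuspo" → "of" ✓)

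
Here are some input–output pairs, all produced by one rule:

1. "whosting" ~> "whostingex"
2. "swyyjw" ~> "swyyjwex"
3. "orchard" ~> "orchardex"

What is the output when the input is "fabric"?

fabricex

The pattern: append "ex".
Doing the same to "fabric": "fabricex".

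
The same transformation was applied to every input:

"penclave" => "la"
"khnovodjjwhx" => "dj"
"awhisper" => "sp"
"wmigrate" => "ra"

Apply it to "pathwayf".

wa

Each output is the input with this applied: swap the front and back halves of the string, then keep only the first 2 characters.
So "pathwayf" becomes "wa".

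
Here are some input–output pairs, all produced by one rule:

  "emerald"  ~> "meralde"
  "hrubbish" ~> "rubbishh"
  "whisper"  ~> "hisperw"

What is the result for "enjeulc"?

What's happening: move the first character to the end.
So "enjeulc" becomes "njeulce".

njeulce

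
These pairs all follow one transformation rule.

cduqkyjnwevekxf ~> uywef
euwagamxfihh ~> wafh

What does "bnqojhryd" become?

qhd

Rule — keep one character in every 3, starting at position 3 (positions 3rd, 6th, 9th, ...).
So "bnqojhryd" becomes "qhd".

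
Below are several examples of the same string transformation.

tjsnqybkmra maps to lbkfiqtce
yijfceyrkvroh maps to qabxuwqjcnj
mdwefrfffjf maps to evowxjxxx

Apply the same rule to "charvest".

uzsjnw

In each case the input is transformed by: delete the last 2 characters, then shift every letter 8 places backward in the alphabet (wrapping around).
Doing the same to "charvest": "uzsjnw".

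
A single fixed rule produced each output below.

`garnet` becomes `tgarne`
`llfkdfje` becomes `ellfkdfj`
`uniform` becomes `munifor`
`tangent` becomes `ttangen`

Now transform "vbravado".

ovbravad

Rule — move the last character to the front.
Applying that to "vbravado" gives "ovbravad".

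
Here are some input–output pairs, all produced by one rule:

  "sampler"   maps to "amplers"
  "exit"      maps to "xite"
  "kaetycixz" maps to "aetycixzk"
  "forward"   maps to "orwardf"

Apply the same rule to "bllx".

In each case the input is transformed by: move the first character to the end.
Doing the same to "bllx": "llxb".

llxb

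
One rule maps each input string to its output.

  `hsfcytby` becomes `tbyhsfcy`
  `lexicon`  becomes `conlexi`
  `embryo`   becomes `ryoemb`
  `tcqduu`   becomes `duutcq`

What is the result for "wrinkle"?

klewrin

What's happening: move the last 3 characters to the front (rotate right by 3).
"wrinkle" → "klewrin".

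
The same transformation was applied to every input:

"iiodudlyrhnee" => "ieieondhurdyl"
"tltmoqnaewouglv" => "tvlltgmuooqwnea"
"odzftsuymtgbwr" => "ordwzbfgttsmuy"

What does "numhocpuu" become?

nuuumphco

Looking at the pairs, the operation is to take characters alternately from the front and the back (1st, last, 2nd, 2nd-last, ...).
"numhocpuu" → "nuuumphco".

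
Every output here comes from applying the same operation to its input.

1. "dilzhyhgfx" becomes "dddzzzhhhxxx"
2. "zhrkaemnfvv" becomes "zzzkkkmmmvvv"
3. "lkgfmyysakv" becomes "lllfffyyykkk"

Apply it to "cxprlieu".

Looking at the pairs, the operation is to keep one character in every 3, starting at position 1 (positions 1st, 4th, 7th, ...), then repeat every character 3 times.
Starting from "cxprlieu": after the first operation, "cre"; after the second, "cccrrreee".

cccrrreee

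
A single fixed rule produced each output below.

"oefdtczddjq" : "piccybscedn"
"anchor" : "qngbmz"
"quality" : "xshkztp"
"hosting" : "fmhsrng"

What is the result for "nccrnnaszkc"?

Each output is the input with this applied: reverse the string, then shift every letter 1 place backward in the alphabet (wrapping around).
On "nccrnnaszkc": the first step gives "ckzsannrccn", and the second then gives "bjyrzmmqbbm".

bjyrzmmqbbm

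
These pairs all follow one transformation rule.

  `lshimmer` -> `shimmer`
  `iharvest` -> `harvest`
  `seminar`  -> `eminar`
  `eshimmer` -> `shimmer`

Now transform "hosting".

The pattern: delete the first character.
"hosting" → "osting".

osting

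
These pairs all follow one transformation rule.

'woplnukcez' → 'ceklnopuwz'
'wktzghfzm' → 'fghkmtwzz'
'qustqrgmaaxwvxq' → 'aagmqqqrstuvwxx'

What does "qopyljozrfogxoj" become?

What's happening: sort the characters into alphabetical order.
So "qopyljozrfogxoj" becomes "fgjjloooopqrxyz".

fgjjloooopqrxyz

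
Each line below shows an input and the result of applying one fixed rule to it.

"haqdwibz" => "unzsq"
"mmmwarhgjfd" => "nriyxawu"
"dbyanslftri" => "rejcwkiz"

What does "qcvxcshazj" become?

otjyrqa

What's happening: shift every letter 9 places backward in the alphabet (wrapping around), then delete the first 3 characters.
Starting from "qcvxcshazj": after the first operation, "htmotjyrqa"; after the second, "otjyrqa".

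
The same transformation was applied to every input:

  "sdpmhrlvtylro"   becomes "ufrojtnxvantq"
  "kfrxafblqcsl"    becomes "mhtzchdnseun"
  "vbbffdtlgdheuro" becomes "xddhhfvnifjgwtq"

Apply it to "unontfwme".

wpqpvhyog

In each case the input is transformed by: shift every letter 2 places forward in the alphabet (wrapping around).
Doing the same to "unontfwme": "wpqpvhyog".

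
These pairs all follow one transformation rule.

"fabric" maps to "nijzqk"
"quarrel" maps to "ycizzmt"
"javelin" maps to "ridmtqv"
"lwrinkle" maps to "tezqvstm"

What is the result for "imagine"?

quioqvm

The pattern: shift every letter 8 places forward in the alphabet (wrapping around).
"imagine" → "quioqvm".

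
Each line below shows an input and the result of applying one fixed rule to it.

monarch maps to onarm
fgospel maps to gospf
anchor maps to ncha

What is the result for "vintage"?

intav

The transformation: delete the last 2 characters, then move the first character to the end.
Applying that to "vintage" gives "intav".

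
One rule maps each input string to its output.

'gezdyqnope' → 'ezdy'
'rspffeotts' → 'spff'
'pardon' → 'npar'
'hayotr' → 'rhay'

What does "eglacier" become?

egla

The pattern: swap the front and back halves of the string, then keep only the last 4 characters.
On "eglacier": the first step gives "cieregla", and the second then gives "egla".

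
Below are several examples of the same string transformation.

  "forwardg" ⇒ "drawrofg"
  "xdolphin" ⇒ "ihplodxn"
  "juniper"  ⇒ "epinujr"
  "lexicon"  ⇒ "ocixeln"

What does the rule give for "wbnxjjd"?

jjxnbwd

The transformation: reverse the string, then move the first character to the end.
Working it through for "wbnxjjd": intermediate "djjxnbw", final "jjxnbwd".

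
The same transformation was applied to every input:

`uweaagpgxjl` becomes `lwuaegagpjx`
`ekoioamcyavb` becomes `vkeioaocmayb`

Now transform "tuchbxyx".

Rule — swap each adjacent pair of characters (1↔2, 3↔4, ...), then move the last character to the front.
Working it through for "tuchbxyx": intermediate "uthcxbxy", final "yuthcxbx".

yuthcxbx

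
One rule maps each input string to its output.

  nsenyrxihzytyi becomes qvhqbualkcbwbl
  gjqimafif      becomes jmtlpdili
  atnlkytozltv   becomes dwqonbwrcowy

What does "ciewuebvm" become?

In each case the input is transformed by: shift every letter 3 places forward in the alphabet (wrapping around).
Doing the same to "ciewuebvm": "flhzxheyp".

flhzxheyp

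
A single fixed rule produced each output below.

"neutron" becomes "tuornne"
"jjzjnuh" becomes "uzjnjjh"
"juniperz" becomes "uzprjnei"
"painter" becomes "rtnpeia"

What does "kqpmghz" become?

qzmphkg

Each output is the input with this applied: sort the characters into reverse alphabetical order, then swap each adjacent pair of characters (1↔2, 3↔4, ...).
"kqpmghz" → "zqpmkhg" → "qzmphkg".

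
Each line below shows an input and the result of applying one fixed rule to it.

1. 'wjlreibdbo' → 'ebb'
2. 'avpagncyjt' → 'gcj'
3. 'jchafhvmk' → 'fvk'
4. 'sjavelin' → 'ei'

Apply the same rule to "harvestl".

et

In each case the input is transformed by: delete the first 3 characters, then keep every other character starting from the second (positions 2nd, 4th, 6th, ...).
On "harvestl": the first step gives "vestl", and the second then gives "et".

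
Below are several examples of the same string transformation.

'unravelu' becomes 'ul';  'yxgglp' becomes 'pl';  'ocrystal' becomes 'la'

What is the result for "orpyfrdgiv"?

vi

What's happening: swap each adjacent pair of characters (1↔2, 3↔4, ...), then keep only the last 2 characters.
For "orpyfrdgiv", step one produces "royprfgdvi"; step two turns that into "vi".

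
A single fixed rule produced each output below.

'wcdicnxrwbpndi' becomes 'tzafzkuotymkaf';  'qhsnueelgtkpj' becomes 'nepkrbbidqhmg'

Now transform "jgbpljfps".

gdymigcmp

Rule — shift every letter 3 places backward in the alphabet (wrapping around).
For "jgbpljfps" the result is "gdymigcmp".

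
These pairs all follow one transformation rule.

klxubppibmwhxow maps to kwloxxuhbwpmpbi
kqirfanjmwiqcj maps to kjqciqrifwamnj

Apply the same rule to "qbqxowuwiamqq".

The rule is to take characters alternately from the front and the back (1st, last, 2nd, 2nd-last, ...).
For "qbqxowuwiamqq" the result is "qqbqqmxaoiwwu".

qqbqqmxaoiwwu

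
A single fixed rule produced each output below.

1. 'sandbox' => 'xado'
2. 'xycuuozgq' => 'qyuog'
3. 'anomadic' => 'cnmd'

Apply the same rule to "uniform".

The pattern: move the last character to the front, then keep every other character starting from the first (positions 1st, 3rd, 5th, ...).
For "uniform" the result is "mnfr".
(Check on "sandbox": → "xsandbo" → "xado" ✓)

mnfr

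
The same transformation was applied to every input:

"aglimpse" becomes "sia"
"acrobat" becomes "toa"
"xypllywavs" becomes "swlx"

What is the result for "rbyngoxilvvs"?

vxnr

What's happening: keep one character in every 3, starting at position 1 (positions 1st, 4th, 7th, ...), then reverse the string.
Applying that to "rbyngoxilvvs" gives "vxnr".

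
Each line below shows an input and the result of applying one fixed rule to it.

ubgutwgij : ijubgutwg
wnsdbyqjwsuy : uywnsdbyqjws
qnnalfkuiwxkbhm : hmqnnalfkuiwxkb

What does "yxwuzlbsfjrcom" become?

omyxwuzlbsfjrc

The pattern: move the last 2 characters to the front (rotate right by 2).
"yxwuzlbsfjrcom" → "omyxwuzlbsfjrc".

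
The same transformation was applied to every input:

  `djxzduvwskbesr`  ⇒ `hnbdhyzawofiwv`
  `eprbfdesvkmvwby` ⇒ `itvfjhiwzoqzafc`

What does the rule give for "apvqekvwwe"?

Looking at the pairs, the operation is to shift every letter 4 places forward in the alphabet (wrapping around).
"apvqekvwwe" → "etzuiozaai".

etzuiozaai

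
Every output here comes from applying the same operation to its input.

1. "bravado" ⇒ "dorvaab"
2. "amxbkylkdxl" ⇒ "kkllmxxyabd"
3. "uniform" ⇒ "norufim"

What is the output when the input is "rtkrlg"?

rrtgkl

In each case the input is transformed by: sort the characters into alphabetical order, then move the first 3 characters to the end (rotate left by 3).
Applying both steps to "rtkrlg": "gklrrt", then "rrtgkl".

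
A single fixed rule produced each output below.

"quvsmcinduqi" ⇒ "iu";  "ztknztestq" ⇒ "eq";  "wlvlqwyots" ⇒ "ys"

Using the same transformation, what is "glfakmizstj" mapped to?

it

What's happening: keep one character in every 3, starting at position 1 (positions 1st, 4th, 7th, ...), then delete the first 2 characters.
Starting from "glfakmizstj": after the first operation, "gait"; after the second, "it".
(Check on "quvsmcinduqi": → "qsiu" → "iu" ✓)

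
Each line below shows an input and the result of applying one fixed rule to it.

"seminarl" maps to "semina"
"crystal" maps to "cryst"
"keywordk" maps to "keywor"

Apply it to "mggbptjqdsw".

mggbptjqd

The rule is to delete the last 2 characters.
On "mggbptjqdsw" that produces "mggbptjqd".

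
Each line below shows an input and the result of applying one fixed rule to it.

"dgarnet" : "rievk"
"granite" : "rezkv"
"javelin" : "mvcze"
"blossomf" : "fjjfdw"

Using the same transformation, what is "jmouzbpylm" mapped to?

flqsgpcd

The transformation: shift every letter 9 places backward in the alphabet (wrapping around), then delete the first 2 characters.
On "jmouzbpylm": the first step gives "adflqsgpcd", and the second then gives "flqsgpcd".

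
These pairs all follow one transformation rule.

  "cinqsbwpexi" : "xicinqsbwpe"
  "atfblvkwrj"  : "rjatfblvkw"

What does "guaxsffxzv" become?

The rule is to move the last 2 characters to the front (rotate right by 2).
For "guaxsffxzv" the result is "zvguaxsffx".

zvguaxsffx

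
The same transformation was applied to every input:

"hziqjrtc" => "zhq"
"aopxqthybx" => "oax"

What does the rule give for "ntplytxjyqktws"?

tnl

The pattern: swap each adjacent pair of characters (1↔2, 3↔4, ...), then keep only the first 3 characters.
Applying both steps to "ntplytxjyqktws": "tnlptyjxqytksw", then "tnl".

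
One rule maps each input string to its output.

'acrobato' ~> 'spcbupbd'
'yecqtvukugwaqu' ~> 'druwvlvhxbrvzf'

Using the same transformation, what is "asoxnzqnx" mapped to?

pyoaroybt

Looking at the pairs, the operation is to move the first 2 characters to the end (rotate left by 2), then shift every letter 1 place forward in the alphabet (wrapping around).
Starting from "asoxnzqnx": after the first operation, "oxnzqnxas"; after the second, "pyoaroybt".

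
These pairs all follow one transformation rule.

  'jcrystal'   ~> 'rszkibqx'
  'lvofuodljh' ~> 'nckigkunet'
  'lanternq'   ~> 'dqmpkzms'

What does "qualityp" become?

Rule — swap the front and back halves of the string, then shift every letter 1 place backward in the alphabet (wrapping around).
For "qualityp", step one produces "itypqual"; step two turns that into "hsxoptzk".

hsxoptzk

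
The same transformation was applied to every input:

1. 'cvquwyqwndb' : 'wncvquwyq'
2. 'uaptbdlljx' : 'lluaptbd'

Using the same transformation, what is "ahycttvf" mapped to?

ttahyc

The rule is to delete the last 2 characters, then move the last 2 characters to the front (rotate right by 2).
On "ahycttvf": the first step gives "ahyctt", and the second then gives "ttahyc".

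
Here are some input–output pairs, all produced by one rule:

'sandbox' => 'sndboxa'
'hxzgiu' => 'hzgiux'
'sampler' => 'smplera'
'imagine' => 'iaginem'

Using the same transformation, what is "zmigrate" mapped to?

The pattern: move the first character to the end, then swap the first and last characters.
On "zmigrate" that produces "zigratem".

zigratem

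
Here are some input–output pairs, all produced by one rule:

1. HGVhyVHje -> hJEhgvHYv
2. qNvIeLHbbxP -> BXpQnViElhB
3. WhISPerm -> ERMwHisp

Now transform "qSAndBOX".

boxQsaND

Each output is the input with this applied: move the last 3 characters to the front (rotate right by 3), then flip the case of every letter.
For "qSAndBOX", step one produces "BOXqSAnd"; step two turns that into "boxQsaND".
(Check on "WhISPerm": → "ermWhISP" → "ERMwHisp" ✓)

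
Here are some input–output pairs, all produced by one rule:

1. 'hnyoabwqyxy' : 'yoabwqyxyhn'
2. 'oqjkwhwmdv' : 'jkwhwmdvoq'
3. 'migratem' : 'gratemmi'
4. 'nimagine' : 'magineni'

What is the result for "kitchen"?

Rule — move the first 2 characters to the end (rotate left by 2).
For "kitchen" the result is "tchenki".

tchenki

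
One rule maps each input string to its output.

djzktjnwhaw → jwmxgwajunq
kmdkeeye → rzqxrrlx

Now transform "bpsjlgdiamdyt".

The transformation: swap the first and last characters, then shift every letter 13 places forward in the alphabet (wrapping around) — i.e. ROT13.
For "bpsjlgdiamdyt", step one produces "tpsjlgdiamdyb"; step two turns that into "gcfwytqvnzqlo".

gcfwytqvnzqlo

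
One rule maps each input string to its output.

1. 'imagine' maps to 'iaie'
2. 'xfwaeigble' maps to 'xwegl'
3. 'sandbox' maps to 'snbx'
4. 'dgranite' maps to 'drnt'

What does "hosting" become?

What's happening: keep every other character starting from the first (positions 1st, 3rd, 5th, ...).
So "hosting" becomes "hsig".

hsig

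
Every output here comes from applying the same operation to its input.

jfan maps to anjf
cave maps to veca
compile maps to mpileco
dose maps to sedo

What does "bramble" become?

amblebr

What's happening: move the first 2 characters to the end (rotate left by 2).
So "bramble" becomes "amblebr".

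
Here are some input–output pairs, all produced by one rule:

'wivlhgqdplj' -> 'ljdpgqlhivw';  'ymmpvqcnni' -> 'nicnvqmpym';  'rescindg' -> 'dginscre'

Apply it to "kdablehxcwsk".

What's happening: reverse the string, then swap each adjacent pair of characters (1↔2, 3↔4, ...).
"kdablehxcwsk" → "kswcxhelbadk" → "skcwhxleabkd".

skcwhxleabkd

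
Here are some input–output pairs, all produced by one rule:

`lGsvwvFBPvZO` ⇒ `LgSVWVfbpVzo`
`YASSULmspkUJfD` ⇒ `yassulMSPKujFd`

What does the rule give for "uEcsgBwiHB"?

UeCSGbWIhb

The pattern: flip the case of every letter.
Doing the same to "uEcsgBwiHB": "UeCSGbWIhb".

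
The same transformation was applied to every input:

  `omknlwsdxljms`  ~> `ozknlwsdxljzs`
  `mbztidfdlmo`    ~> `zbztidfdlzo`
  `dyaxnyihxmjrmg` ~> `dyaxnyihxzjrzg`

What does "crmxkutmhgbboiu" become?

The transformation: replace every "m" with "z".
Applying that to "crmxkutmhgbboiu" gives "crzxkutzhgbboiu".

crzxkutzhgbboiu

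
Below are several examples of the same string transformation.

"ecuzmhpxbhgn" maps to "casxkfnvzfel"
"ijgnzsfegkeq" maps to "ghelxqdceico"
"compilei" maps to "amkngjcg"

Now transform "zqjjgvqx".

xohhetov

Each output is the input with this applied: shift every letter 2 places backward in the alphabet (wrapping around).
Applying that to "zqjjgvqx" gives "xohhetov".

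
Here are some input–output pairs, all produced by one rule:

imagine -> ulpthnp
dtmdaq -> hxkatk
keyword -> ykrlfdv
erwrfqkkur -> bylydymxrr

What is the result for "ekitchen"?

The transformation: move the last 2 characters to the front (rotate right by 2), then shift every letter 7 places forward in the alphabet (wrapping around).
On "ekitchen": the first step gives "enekitch", and the second then gives "lulrpajo".

lulrpajo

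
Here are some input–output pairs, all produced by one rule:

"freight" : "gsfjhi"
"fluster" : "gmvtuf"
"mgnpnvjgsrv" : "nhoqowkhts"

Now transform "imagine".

jnbhjo

What's happening: shift every letter 1 place forward in the alphabet (wrapping around), then delete the last character.
For "imagine", step one produces "jnbhjof"; step two turns that into "jnbhjo".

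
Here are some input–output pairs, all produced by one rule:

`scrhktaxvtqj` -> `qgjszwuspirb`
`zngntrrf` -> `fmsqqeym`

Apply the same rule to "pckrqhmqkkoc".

jqpglpjjnbob

Each output is the input with this applied: move the first 2 characters to the end (rotate left by 2), then shift every letter 1 place backward in the alphabet (wrapping around).
"pckrqhmqkkoc" → "jqpglpjjnbob".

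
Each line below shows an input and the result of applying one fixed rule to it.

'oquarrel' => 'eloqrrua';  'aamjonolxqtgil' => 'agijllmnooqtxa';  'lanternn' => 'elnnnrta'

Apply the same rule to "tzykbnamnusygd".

The transformation: sort the characters into alphabetical order, then move the first character to the end.
Working it through for "tzykbnamnusygd": intermediate "abdgkmnnstuyyz", final "bdgkmnnstuyyza".
(Check on "aamjonolxqtgil": → "aagijllmnooqtx" → "agijllmnooqtxa" ✓)

bdgkmnnstuyyza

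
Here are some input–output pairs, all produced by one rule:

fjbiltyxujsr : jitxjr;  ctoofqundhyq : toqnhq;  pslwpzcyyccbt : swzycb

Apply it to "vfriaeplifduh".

Each output is the input with this applied: keep every other character starting from the second (positions 2nd, 4th, 6th, ...).
Doing the same to "vfriaeplifduh": "fielfu".

fielfu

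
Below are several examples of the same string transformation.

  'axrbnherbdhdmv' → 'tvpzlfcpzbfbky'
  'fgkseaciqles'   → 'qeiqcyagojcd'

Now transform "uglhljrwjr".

Each output is the input with this applied: swap the first and last characters, then shift every letter 2 places backward in the alphabet (wrapping around).
"uglhljrwjr" → "rglhljrwju" → "pejfjhpuhs".

pejfjhpuhs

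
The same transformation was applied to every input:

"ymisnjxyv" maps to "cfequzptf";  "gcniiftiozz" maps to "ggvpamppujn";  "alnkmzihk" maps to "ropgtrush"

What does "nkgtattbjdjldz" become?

gksqkqiaahanru

In each case the input is transformed by: shift every letter 7 places forward in the alphabet (wrapping around), then reverse the string.
"nkgtattbjdjldz" → "gksqkqiaahanru".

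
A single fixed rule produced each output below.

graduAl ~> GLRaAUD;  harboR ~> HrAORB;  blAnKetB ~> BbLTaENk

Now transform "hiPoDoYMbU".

HuIBpmOydO

In each case the input is transformed by: flip the case of every letter, then take characters alternately from the front and the back (1st, last, 2nd, 2nd-last, ...).
On "hiPoDoYMbU": the first step gives "HIpOdOymBu", and the second then gives "HuIBpmOydO".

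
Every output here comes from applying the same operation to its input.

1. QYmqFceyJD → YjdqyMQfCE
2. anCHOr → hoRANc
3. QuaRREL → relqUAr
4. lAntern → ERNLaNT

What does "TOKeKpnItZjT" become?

The pattern: flip the case of every letter, then move the last 3 characters to the front (rotate right by 3).
On "TOKeKpnItZjT": the first step gives "tokEkPNiTzJt", and the second then gives "zJttokEkPNiT".

zJttokEkPNiT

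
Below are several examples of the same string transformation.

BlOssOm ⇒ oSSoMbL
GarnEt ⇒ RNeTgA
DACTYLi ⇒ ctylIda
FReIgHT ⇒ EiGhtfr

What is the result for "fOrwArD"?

Looking at the pairs, the operation is to flip the case of every letter, then move the first 2 characters to the end (rotate left by 2).
"fOrwArD" → "FoRWaRd" → "RWaRdFo".

RWaRdFo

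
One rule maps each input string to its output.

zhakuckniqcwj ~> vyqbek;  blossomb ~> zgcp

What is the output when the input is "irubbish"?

fpwv

The pattern: shift every letter 12 places backward in the alphabet (wrapping around), then keep every other character starting from the second (positions 2nd, 4th, 6th, ...).
For "irubbish" the result is "fpwv".
(Check on "blossomb": → "pzcggcap" → "zgcp" ✓)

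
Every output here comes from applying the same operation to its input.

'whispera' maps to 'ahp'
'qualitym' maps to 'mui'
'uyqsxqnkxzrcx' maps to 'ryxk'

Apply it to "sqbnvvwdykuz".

uqvd

Looking at the pairs, the operation is to keep one character in every 3, starting at position 2 (positions 2nd, 5th, 8th, ...), then move the last character to the front.
"sqbnvvwdykuz" → "qvdu" → "uqvd".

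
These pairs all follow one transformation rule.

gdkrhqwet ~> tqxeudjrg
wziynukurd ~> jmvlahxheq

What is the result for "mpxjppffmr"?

Each output is the input with this applied: shift every letter 13 places forward in the alphabet (wrapping around) — i.e. ROT13.
On "mpxjppffmr" that produces "zckwccssze".

zckwccssze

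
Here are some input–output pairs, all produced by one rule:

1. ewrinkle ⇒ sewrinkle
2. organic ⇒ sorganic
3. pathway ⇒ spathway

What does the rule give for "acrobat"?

Rule — prepend "s".
Doing the same to "acrobat": "sacrobat".

sacrobat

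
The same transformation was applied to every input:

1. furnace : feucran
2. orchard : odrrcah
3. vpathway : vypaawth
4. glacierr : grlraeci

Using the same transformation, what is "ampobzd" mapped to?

What's happening: take characters alternately from the front and the back (1st, last, 2nd, 2nd-last, ...).
Applying that to "ampobzd" gives "admzpbo".

admzpbo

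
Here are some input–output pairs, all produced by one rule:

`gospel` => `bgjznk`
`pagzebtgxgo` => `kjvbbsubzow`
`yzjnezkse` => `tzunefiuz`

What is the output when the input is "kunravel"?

Looking at the pairs, the operation is to shift every letter 5 places backward in the alphabet (wrapping around), then take characters alternately from the front and the back (1st, last, 2nd, 2nd-last, ...).
Starting from "kunravel": after the first operation, "fpimvqzg"; after the second, "fgpziqmv".
(Check on "yzjnezkse": → "tueizufnz" → "tzunefiuz" ✓)

fgpziqmv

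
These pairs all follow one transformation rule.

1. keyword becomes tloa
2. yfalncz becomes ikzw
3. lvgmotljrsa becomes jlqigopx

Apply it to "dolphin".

mefk

In each case the input is transformed by: shift every letter 3 places backward in the alphabet (wrapping around), then delete the first 3 characters.
For "dolphin", step one produces "alimefk"; step two turns that into "mefk".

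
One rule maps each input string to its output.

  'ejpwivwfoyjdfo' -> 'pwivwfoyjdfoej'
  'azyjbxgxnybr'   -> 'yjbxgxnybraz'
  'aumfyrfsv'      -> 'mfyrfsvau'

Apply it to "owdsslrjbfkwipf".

The transformation: move the first 2 characters to the end (rotate left by 2).
So "owdsslrjbfkwipf" becomes "dsslrjbfkwipfow".

dsslrjbfkwipfow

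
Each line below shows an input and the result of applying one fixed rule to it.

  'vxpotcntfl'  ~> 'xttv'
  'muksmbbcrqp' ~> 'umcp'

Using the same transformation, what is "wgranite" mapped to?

gne

In each case the input is transformed by: move the first character to the end, then keep one character in every 3, starting at position 1 (positions 1st, 4th, 7th, ...).
On "wgranite": the first step gives "granitew", and the second then gives "gne".
(Check on "muksmbbcrqp": → "uksmbbcrqpm" → "umcp" ✓)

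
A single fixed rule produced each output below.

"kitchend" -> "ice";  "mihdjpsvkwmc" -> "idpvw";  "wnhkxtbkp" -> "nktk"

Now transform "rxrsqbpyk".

Each output is the input with this applied: delete the last character, then keep every other character starting from the second (positions 2nd, 4th, 6th, ...).
On "rxrsqbpyk": the first step gives "rxrsqbpy", and the second then gives "xsby".

xsby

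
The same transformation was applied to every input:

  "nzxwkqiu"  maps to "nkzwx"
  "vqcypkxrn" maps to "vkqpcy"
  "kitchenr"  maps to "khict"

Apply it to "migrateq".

Looking at the pairs, the operation is to delete the last 3 characters, then take characters alternately from the front and the back (1st, last, 2nd, 2nd-last, ...).
For "migrateq", step one produces "migra"; step two turns that into "mairg".

mairg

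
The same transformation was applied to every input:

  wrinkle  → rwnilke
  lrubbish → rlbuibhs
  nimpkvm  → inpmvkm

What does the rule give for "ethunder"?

teuhdnre

In each case the input is transformed by: swap each adjacent pair of characters (1↔2, 3↔4, ...).
"ethunder" → "teuhdnre".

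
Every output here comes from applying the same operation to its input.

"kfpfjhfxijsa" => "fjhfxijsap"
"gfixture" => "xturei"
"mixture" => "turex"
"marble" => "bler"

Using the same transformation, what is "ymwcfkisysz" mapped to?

Looking at the pairs, the operation is to delete the first 2 characters, then move the first character to the end.
For "ymwcfkisysz" the result is "cfkisyszw".

cfkisyszw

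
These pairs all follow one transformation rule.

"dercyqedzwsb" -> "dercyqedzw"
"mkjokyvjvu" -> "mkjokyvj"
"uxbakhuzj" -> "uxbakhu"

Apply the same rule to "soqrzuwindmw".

soqrzuwind

What's happening: delete the last 2 characters.
On "soqrzuwindmw" that produces "soqrzuwind".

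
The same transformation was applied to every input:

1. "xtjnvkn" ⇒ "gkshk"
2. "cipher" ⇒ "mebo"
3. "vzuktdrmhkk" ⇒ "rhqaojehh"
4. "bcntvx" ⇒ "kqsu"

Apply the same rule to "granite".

Looking at the pairs, the operation is to delete the first 2 characters, then shift every letter 3 places backward in the alphabet (wrapping around).
For "granite" the result is "xkfqb".

xkfqb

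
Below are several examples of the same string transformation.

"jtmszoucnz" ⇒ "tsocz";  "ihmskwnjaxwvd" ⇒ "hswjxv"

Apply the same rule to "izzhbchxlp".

zhcxp

What's happening: keep every other character starting from the second (positions 2nd, 4th, 6th, ...).
Applying that to "izzhbchxlp" gives "zhcxp".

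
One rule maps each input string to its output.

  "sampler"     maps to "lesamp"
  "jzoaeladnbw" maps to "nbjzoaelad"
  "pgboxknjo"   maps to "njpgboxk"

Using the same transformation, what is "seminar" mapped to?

Looking at the pairs, the operation is to delete the last character, then move the last 2 characters to the front (rotate right by 2).
Starting from "seminar": after the first operation, "semina"; after the second, "nasemi".
(Check on "sampler": → "sample" → "lesamp" ✓)

nasemi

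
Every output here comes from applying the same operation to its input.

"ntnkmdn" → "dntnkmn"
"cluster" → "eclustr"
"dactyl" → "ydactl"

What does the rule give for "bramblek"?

ebramblk

In each case the input is transformed by: move the last character to the front, then swap the first and last characters.
For "bramblek", step one produces "kbramble"; step two turns that into "ebramblk".
(Check on "cluster": → "rcluste" → "eclustr" ✓)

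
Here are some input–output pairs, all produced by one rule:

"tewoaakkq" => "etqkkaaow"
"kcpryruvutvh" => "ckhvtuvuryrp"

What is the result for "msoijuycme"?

smemcyujio

What's happening: reverse the string, then move the last 2 characters to the front (rotate right by 2).
"msoijuycme" → "emcyujiosm" → "smemcyujio".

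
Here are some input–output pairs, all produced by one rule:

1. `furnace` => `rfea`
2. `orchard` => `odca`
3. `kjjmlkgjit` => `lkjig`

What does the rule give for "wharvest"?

wvsa

The pattern: keep every other character starting from the first (positions 1st, 3rd, 5th, ...), then sort the characters into reverse alphabetical order.
"wharvest" → "wvsa".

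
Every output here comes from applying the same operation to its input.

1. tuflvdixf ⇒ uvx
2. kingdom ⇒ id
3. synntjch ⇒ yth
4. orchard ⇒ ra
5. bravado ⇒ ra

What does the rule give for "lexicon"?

Looking at the pairs, the operation is to keep one character in every 3, starting at position 2 (positions 2nd, 5th, 8th, ...).
For "lexicon" the result is "ec".

ec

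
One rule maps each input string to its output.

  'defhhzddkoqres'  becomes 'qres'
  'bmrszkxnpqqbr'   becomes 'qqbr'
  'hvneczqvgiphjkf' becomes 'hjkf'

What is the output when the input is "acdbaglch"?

The pattern: keep only the last 4 characters.
"acdbaglch" → "glch".

glch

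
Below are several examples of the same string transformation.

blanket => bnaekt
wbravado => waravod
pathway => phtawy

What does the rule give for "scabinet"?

The pattern: swap each adjacent pair of characters (1↔2, 3↔4, ...), then delete the first character.
Starting from "scabinet": after the first operation, "csbanite"; after the second, "sbanite".

sbanite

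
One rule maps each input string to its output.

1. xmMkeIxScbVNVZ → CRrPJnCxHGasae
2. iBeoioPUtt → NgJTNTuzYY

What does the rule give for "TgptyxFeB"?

The pattern: flip the case of every letter, then shift every letter 5 places forward in the alphabet (wrapping around).
Applying that to "TgptyxFeB" gives "yLUYDCkJg".

yLUYDCkJg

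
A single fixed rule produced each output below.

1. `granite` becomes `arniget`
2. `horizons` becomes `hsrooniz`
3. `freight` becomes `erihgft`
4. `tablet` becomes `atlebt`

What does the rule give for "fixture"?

Rule — sort the characters into reverse alphabetical order, then swap the first and last characters.
Applying both steps to "fixture": "xutrife", then "eutrifx".

eutrifx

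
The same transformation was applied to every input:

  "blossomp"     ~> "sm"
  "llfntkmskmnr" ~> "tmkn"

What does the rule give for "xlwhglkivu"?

gkv

The rule is to keep every other character starting from the first (positions 1st, 3rd, 5th, ...), then delete the first 2 characters.
For "xlwhglkivu", step one produces "xwgkv"; step two turns that into "gkv".
(Check on "llfntkmskmnr": → "lftmkn" → "tmkn" ✓)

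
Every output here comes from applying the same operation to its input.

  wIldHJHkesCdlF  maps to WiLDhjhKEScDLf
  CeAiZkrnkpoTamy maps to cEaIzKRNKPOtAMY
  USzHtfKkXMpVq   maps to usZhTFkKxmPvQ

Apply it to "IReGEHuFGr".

Rule — flip the case of every letter.
Doing the same to "IReGEHuFGr": "irEgehUfgR".

irEgehUfgR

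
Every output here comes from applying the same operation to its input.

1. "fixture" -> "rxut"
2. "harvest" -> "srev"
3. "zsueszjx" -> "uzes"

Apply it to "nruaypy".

The pattern: take characters alternately from the front and the back (1st, last, 2nd, 2nd-last, ...), then keep only the last 4 characters.
Starting from "nruaypy": after the first operation, "nyrpuya"; after the second, "puya".
(Check on "harvest": → "htasrev" → "srev" ✓)

puya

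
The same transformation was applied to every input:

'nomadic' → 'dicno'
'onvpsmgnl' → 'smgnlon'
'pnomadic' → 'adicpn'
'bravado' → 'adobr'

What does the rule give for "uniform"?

ormun

In each case the input is transformed by: move the first 2 characters to the end (rotate left by 2), then delete the first 2 characters.
"uniform" → "iformun" → "ormun".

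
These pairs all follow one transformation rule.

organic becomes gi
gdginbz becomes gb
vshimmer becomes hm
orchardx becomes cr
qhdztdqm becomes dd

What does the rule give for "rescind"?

In each case the input is transformed by: keep one character in every 3, starting at position 3 (positions 3rd, 6th, 9th, ...).
So "rescind" becomes "sn".

sn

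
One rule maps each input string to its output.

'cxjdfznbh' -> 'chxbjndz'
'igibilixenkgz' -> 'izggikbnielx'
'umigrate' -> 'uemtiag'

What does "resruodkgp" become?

rpegskrdu

In each case the input is transformed by: take characters alternately from the front and the back (1st, last, 2nd, 2nd-last, ...), then delete the last character.
Starting from "resruodkgp": after the first operation, "rpegskrduo"; after the second, "rpegskrdu".
(Check on "cxjdfznbh": → "chxbjndzf" → "chxbjndz" ✓)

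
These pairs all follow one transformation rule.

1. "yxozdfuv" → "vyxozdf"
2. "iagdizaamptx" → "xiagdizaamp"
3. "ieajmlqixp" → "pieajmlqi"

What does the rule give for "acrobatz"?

The rule is to move the last 2 characters to the front (rotate right by 2), then delete the first character.
Applying both steps to "acrobatz": "tzacroba", then "zacroba".

zacroba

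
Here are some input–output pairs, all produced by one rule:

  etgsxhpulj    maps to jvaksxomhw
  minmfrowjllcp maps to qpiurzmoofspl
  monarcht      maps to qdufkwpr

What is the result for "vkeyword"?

hbzrugyn

The pattern: shift every letter 3 places forward in the alphabet (wrapping around), then move the first 2 characters to the end (rotate left by 2).
For "vkeyword", step one produces "ynhbzrug"; step two turns that into "hbzrugyn".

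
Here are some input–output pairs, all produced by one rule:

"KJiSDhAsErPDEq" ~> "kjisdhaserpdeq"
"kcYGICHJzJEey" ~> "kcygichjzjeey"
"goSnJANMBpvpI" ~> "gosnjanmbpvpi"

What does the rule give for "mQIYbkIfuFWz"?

The pattern: convert every letter to lowercase.
For "mQIYbkIfuFWz" the result is "mqiybkifufwz".

mqiybkifufwz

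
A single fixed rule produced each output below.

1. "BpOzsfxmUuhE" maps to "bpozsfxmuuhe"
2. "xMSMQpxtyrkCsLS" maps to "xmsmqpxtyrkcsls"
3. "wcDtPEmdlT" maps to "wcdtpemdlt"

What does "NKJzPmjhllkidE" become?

Rule — convert every letter to lowercase.
So "NKJzPmjhllkidE" becomes "nkjzpmjhllkide".

nkjzpmjhllkide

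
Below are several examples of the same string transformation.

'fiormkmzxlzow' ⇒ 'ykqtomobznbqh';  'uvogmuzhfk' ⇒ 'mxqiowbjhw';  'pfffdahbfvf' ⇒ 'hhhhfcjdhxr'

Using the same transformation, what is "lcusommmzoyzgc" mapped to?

eewuqooobqabin

The transformation: swap the first and last characters, then shift every letter 2 places forward in the alphabet (wrapping around).
On "lcusommmzoyzgc": the first step gives "ccusommmzoyzgl", and the second then gives "eewuqooobqabin".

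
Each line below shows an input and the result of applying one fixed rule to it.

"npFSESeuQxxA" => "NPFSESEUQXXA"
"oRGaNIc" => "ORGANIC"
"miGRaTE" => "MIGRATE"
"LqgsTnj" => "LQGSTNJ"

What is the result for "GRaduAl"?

GRADUAL

Looking at the pairs, the operation is to convert every letter to uppercase.
Doing the same to "GRaduAl": "GRADUAL".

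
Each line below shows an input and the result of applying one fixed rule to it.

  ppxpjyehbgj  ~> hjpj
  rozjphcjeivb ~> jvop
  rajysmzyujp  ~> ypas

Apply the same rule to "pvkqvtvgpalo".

glvv

Looking at the pairs, the operation is to keep one character in every 3, starting at position 2 (positions 2nd, 5th, 8th, ...), then swap the front and back halves of the string.
Working it through for "pvkqvtvgpalo": intermediate "vvgl", final "glvv".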